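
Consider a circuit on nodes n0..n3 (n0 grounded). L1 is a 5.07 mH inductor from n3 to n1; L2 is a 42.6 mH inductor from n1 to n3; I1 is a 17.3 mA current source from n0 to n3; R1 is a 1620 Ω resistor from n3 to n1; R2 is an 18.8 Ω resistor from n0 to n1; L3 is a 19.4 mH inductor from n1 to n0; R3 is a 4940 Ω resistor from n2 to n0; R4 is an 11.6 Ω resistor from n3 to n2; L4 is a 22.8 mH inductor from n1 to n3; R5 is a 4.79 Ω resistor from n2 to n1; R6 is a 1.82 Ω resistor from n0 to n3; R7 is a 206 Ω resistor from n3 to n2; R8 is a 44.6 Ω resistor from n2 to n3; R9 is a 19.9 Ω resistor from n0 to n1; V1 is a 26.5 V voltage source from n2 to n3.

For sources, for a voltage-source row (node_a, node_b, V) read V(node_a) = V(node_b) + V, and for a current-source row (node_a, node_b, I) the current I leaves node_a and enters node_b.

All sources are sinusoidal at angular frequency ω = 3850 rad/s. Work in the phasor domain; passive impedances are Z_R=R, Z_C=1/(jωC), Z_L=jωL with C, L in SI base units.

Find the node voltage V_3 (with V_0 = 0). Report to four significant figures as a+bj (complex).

-2.828-0.4286j V

Element admittances at ω=3850 rad/s:
  Y(L1) = 0.000-0.05123j S between n3,n1
  Y(L2) = 0.000-0.006097j S between n1,n3
  I1: injects 0.0173 A into n3 (from n0)
  Y(R1) = 0.0006173+0.000j S between n3,n1
  Y(R2) = 0.05319+0.000j S between n0,n1
  Y(L3) = 0.000-0.01339j S between n1,n0
  Y(R3) = 0.0002024+0.000j S between n2,n0
  Y(R4) = 0.08621+0.000j S between n3,n2
  Y(L4) = 0.000-0.01139j S between n1,n3
  Y(R5) = 0.2088+0.000j S between n2,n1
  Y(R6) = 0.5495+0.000j S between n0,n3
  Y(R7) = 0.004854+0.000j S between n3,n2
  Y(R8) = 0.02242+0.000j S between n2,n3
  Y(R9) = 0.05025+0.000j S between n0,n1
  V1: constraint V(n2)−V(n3) = 26.5
Assemble and solve the 4×4 MNA system:
  V(n1)=14.60+4.168j  V(n2)=23.67-0.4286j  V(n3)=-2.828-0.4286j
  i(V1)=-4.905+0.9596j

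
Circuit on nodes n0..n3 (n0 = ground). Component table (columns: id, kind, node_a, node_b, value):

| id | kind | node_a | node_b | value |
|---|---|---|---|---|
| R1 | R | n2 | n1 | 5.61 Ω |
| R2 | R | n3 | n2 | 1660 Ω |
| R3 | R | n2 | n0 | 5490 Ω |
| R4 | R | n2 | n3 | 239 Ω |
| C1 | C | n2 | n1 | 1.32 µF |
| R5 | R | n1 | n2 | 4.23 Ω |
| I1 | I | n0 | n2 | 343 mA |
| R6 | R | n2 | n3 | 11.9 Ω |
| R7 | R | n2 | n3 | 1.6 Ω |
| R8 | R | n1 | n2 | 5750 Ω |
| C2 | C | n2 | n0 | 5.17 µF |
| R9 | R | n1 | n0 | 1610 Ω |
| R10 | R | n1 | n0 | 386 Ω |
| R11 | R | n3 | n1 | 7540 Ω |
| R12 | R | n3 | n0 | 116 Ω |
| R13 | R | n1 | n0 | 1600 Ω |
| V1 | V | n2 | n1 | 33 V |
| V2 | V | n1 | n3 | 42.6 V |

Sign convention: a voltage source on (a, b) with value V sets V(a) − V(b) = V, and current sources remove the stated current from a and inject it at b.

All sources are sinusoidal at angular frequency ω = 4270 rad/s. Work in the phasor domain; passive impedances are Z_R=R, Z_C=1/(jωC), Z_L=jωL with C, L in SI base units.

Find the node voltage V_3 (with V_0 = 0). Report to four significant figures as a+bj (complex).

Element admittances at ω=4270 rad/s:
  Y(R1) = 0.1783+0.000j S between n2,n1
  Y(R2) = 0.0006024+0.000j S between n3,n2
  Y(R3) = 0.0001821+0.000j S between n2,n0
  Y(R4) = 0.004184+0.000j S between n2,n3
  Y(C1) = 0.000+0.005636j S between n2,n1
  Y(R5) = 0.2364+0.000j S between n1,n2
  I1: injects 0.343 A into n2 (from n0)
  Y(R6) = 0.08403+0.000j S between n2,n3
  Y(R7) = 0.6250+0.000j S between n2,n3
  Y(R8) = 0.0001739+0.000j S between n1,n2
  Y(C2) = 0.000+0.02208j S between n2,n0
  Y(R9) = 0.0006211+0.000j S between n1,n0
  Y(R10) = 0.002591+0.000j S between n1,n0
  Y(R11) = 0.0001326+0.000j S between n3,n1
  Y(R12) = 0.008621+0.000j S between n3,n0
  Y(R13) = 0.0006250+0.000j S between n1,n0
  V1: constraint V(n2)−V(n1) = 33
  V2: constraint V(n1)−V(n3) = 42.6
Assemble and solve the 5×5 MNA system:
  V(n1)=-11.10-38.25j  V(n2)=21.90-38.25j  V(n3)=-53.70-38.25j
  i(V1)=-68.16-0.6626j  i(V2)=-54.43-0.3298j

-53.70-38.25j V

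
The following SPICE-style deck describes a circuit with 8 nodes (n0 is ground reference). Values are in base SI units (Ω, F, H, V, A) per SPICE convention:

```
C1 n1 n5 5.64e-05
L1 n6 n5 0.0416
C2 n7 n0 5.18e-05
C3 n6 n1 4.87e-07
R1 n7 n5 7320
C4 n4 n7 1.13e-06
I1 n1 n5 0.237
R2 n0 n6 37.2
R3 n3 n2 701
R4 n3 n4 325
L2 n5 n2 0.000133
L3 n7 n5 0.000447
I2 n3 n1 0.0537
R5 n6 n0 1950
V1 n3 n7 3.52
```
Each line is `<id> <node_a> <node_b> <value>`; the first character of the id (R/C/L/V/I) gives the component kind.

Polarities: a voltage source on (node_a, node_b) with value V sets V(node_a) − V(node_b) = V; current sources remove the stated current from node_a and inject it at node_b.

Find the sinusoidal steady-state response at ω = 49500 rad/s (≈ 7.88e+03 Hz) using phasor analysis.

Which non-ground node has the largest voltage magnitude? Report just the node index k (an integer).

Apply KCL at each of the 7 non-ground nodes and solve the resulting linear system.
Node n1: branches {C1, C3, I1, I2} → V_1 = 0.6612+1.656j
Node n2: branches {R3, L2} → V_2 = 0.6869+1.622j
Node n3: branches {R3, R4, I2, V1} → V_3 = 3.509-0.005743j
Node n4: branches {C4, R4} → V_4 = -0.0004216-0.1988j
Node n5: branches {C1, L1, R1, I1, L2, L3} → V_5 = 0.6716+1.595j
Node n6: branches {L1, C3, R2, R5} → V_6 = -0.5375+1.033j
Node n7: branches {C2, R1, C4, L3, V1} → V_7 = -0.01104-0.005743j
Source currents: i(V1)=-0.06852+0.001728j

3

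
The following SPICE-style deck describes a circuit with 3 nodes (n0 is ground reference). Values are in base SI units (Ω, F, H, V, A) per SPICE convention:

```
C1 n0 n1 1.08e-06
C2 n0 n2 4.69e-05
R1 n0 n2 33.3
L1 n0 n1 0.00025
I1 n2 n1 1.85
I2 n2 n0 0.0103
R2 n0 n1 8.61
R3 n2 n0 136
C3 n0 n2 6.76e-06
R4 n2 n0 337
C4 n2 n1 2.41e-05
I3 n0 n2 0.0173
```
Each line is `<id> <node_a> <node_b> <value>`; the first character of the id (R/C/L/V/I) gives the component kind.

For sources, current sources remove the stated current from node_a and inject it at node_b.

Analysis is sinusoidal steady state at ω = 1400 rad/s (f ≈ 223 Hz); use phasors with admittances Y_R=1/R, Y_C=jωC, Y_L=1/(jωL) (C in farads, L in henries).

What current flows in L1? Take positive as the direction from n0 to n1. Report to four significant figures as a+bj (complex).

MNA unknowns: 2 node voltages V₁..V_2
C1: Y=0.000+0.001512j on G[0,1]
C2: Y=0.000+0.06566j on G[0,2]
R1: Y=0.03003+0.000j on G[0,2]
L1: Y=0.000-2.857j on G[0,1]
I1: z[2]−=1.85, z[1]+=1.85
I2: z[2]−=0.0103, z[0]+=0.0103
R2: Y=0.1161+0.000j on G[0,1]
R3: Y=0.007353+0.000j on G[2,0]
C3: Y=0.000+0.009464j on G[0,2]
R4: Y=0.002967+0.000j on G[2,0]
C4: Y=0.000+0.03374j on G[2,1]
I3: z[0]−=0.0173, z[2]+=0.0173
solve → V1=0.08570+0.4725j, V2=-5.541+15.02j

-1.350+0.2449j A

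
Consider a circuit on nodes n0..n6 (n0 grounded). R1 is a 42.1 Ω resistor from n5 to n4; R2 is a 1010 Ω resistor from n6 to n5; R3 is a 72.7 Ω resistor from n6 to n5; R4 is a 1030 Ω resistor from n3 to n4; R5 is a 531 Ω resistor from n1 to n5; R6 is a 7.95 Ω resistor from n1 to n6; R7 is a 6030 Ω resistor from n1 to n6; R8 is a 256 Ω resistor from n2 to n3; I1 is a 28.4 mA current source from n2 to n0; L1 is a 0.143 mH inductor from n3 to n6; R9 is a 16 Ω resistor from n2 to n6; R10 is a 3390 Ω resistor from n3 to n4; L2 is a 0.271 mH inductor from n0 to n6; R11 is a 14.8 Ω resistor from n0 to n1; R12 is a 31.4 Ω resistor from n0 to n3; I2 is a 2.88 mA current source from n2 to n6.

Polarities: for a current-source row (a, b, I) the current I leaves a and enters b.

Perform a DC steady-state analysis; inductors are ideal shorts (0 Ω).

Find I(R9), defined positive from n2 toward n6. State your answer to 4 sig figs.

Apply KCL at each of the 6 non-ground nodes and solve the resulting linear system.
Node n1: branches {R5, R6, R7, R11} → V_1 = 0.000
Node n2: branches {R8, I1, R9, I2} → V_2 = -0.4710
Node n3: branches {R4, R8, L1, R10, R12} → V_3 = 0.000
Node n4: branches {R1, R4, R10} → V_4 = 0.000
Node n5: branches {R1, R2, R3, R5} → V_5 = 0.000
Node n6: branches {R2, R3, R6, R7, L1, R9, L2, I2} → V_6 = 0.000
Source currents: i(L1)=-0.001840, i(L2)=0.02840

-0.02944 A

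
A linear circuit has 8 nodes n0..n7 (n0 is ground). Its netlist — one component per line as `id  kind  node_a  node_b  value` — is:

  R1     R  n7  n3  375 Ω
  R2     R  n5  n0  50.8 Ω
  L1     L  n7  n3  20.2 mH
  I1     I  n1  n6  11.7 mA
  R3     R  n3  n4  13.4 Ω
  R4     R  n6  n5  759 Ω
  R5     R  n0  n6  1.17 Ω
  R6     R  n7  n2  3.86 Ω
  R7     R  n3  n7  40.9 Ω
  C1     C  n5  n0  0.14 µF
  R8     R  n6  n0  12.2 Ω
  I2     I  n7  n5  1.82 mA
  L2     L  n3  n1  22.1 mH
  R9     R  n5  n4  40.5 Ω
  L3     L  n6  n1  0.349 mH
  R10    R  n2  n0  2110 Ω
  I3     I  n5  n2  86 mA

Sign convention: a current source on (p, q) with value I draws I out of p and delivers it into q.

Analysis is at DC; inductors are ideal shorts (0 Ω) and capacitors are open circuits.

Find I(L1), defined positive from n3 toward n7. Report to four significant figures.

Apply KCL at each of the 7 non-ground nodes and solve the resulting linear system.
Node n1: branches {I1, L2, L3} → V_1 = 0.04407
Node n2: branches {R6, R10, I3} → V_2 = 0.3753
Node n3: branches {R1, L1, R3, R7, L2} → V_3 = 0.04407
Node n4: branches {R3, R9} → V_4 = -0.4905
Node n5: branches {R2, R4, C1, I2, R9, I3} → V_5 = -2.106
Node n6: branches {I1, R4, R5, R8, L3} → V_6 = 0.04407
Node n7: branches {R1, L1, R6, R7, I2} → V_7 = 0.04407
Source currents: i(L1)=0.08400, i(L2)=0.04411, i(L3)=-0.03241

-0.08400 A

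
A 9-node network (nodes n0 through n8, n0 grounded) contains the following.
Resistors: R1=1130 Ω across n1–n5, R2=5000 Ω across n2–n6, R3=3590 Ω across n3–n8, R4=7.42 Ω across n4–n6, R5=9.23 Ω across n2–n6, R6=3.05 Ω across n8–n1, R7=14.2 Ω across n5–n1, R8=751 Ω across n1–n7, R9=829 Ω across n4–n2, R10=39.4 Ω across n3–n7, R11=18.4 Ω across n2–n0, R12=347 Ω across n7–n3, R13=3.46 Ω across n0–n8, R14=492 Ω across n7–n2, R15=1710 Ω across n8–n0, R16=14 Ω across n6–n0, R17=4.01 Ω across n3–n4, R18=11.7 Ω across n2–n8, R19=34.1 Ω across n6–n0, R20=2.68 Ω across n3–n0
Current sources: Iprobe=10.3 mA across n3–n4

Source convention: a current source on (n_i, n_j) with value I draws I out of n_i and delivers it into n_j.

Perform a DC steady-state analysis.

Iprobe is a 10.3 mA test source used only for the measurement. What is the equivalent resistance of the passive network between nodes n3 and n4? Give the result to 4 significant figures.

R_eq = 3.215 Ω

Element admittances at DC:
  Y(R1) = 0.0008850 S between n1,n5
  Y(R2) = 0.0002000 S between n2,n6
  Y(R3) = 0.0002786 S between n3,n8
  Y(R4) = 0.1348 S between n4,n6
  Y(R5) = 0.1083 S between n2,n6
  Y(R6) = 0.3279 S between n8,n1
  Y(R7) = 0.07042 S between n5,n1
  Y(R8) = 0.001332 S between n1,n7
  Y(R9) = 0.001206 S between n4,n2
  Y(R10) = 0.02538 S between n3,n7
  Y(R11) = 0.05435 S between n2,n0
  Y(R12) = 0.002882 S between n7,n3
  Y(R13) = 0.2890 S between n0,n8
  Y(R14) = 0.002033 S between n7,n2
  Y(R15) = 0.0005848 S between n8,n0
  Y(R16) = 0.07143 S between n6,n0
  Y(R17) = 0.2494 S between n3,n4
  Y(R18) = 0.08547 S between n2,n8
  Y(R19) = 0.02933 S between n6,n0
  Y(R20) = 0.3731 S between n3,n0
  Iprobe: injects 0.0103 A into n4 (from n3)
Assemble and solve the 8×8 MNA system:
  V(n1)=0.001335  V(n2)=0.006071  V(n3)=-0.005388  V(n4)=0.02773  V(n5)=0.001335  V(n6)=0.01278  V(n7)=-0.004369  V(n8)=0.001358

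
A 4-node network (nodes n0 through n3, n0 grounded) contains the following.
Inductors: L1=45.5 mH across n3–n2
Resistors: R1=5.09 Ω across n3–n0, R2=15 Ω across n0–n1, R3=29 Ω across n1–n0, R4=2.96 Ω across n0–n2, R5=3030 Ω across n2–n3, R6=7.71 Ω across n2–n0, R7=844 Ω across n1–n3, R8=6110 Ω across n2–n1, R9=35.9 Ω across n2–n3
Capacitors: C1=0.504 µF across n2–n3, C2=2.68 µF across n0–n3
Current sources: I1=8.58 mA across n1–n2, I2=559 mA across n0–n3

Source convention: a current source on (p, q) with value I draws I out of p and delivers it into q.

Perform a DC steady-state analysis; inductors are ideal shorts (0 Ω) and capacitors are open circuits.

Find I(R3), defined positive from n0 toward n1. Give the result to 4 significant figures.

MNA unknowns: 3 node voltages V₁..V_3 plus 1 source current (L1)
L1: row V3−V2=0, i_L1 at 3,2
R1: Y=0.1965 on G[3,0]
R2: Y=0.06667 on G[0,1]
C1: Y=0.000 on G[2,3]
R3: Y=0.03448 on G[1,0]
R4: Y=0.3378 on G[0,2]
I1: z[1]−=0.00858, z[2]+=0.00858
C2: Y=0.000 on G[0,3]
R5: Y=0.0003300 on G[2,3]
R6: Y=0.1297 on G[2,0]
R7: Y=0.001185 on G[1,3]
R8: Y=0.0001637 on G[2,1]
R9: Y=0.02786 on G[2,3]
I2: z[0]−=0.559, z[3]+=0.559
solve → V1=-0.07249, V2=0.8529, V3=0.8529
aux → i_L1=0.3903

0.002500 A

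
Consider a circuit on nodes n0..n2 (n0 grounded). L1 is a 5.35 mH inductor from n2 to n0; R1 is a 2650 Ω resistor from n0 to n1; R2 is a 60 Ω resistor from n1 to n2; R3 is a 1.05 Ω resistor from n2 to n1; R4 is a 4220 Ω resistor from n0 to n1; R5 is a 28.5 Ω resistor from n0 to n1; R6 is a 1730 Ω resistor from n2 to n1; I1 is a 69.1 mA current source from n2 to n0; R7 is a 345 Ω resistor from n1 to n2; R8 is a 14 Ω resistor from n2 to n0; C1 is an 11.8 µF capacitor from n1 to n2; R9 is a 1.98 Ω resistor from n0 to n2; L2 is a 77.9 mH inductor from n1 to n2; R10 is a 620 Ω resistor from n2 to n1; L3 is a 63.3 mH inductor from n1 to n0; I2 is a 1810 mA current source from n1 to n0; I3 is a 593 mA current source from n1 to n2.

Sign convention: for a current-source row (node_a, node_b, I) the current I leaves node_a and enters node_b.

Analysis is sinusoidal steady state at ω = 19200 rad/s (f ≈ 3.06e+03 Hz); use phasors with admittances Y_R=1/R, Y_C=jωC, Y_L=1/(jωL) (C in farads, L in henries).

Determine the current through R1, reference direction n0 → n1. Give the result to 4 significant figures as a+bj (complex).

0.001928-0.0001516j A

MNA unknowns: 2 node voltages V₁..V_2
L1: Y=0.000-0.009735j on G[2,0]
R1: Y=0.0003774+0.000j on G[0,1]
R2: Y=0.01667+0.000j on G[1,2]
R3: Y=0.9524+0.000j on G[2,1]
R4: Y=0.0002370+0.000j on G[0,1]
R5: Y=0.03509+0.000j on G[0,1]
R6: Y=0.0005780+0.000j on G[2,1]
I1: z[2]−=0.0691, z[0]+=0.0691
R7: Y=0.002899+0.000j on G[1,2]
R8: Y=0.07143+0.000j on G[2,0]
C1: Y=0.000+0.2266j on G[1,2]
R9: Y=0.5051+0.000j on G[0,2]
L2: Y=0.000-0.0006686j on G[1,2]
R10: Y=0.001613+0.000j on G[2,1]
L3: Y=0.000-0.0008228j on G[1,0]
I2: z[1]−=1.81, z[0]+=1.81
I3: z[1]−=0.593, z[2]+=0.593
solve → V1=-5.110+0.4018j, V2=-2.942-0.08186j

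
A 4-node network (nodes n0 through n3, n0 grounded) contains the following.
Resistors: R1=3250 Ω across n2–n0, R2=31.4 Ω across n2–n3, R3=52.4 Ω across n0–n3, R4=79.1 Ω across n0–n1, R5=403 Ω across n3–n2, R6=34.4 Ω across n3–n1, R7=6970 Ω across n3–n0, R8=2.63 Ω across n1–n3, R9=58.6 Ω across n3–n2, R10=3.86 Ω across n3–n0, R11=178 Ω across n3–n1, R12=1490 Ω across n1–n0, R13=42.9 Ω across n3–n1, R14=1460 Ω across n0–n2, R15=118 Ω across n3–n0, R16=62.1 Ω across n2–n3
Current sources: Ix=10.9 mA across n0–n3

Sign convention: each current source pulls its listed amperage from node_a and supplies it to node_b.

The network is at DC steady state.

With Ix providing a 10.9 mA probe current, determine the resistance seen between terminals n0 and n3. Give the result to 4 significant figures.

Element admittances at DC:
  Y(R1) = 0.0003077 S between n2,n0
  Y(R2) = 0.03185 S between n2,n3
  Y(R3) = 0.01908 S between n0,n3
  Y(R4) = 0.01264 S between n0,n1
  Y(R5) = 0.002481 S between n3,n2
  Y(R6) = 0.02907 S between n3,n1
  Y(R7) = 0.0001435 S between n3,n0
  Y(R8) = 0.3802 S between n1,n3
  Y(R9) = 0.01706 S between n3,n2
  Y(R10) = 0.2591 S between n3,n0
  Y(R11) = 0.005618 S between n3,n1
  Y(R12) = 0.0006711 S between n1,n0
  Y(R13) = 0.02331 S between n3,n1
  Y(R14) = 0.0006849 S between n0,n2
  Y(R15) = 0.008475 S between n3,n0
  Y(R16) = 0.01610 S between n2,n3
  Ix: injects 0.0109 A into n3 (from n0)
Assemble and solve the 3×3 MNA system:
  V(n1)=0.03518  V(n2)=0.03573  V(n3)=0.03625

R_eq = 3.326 Ω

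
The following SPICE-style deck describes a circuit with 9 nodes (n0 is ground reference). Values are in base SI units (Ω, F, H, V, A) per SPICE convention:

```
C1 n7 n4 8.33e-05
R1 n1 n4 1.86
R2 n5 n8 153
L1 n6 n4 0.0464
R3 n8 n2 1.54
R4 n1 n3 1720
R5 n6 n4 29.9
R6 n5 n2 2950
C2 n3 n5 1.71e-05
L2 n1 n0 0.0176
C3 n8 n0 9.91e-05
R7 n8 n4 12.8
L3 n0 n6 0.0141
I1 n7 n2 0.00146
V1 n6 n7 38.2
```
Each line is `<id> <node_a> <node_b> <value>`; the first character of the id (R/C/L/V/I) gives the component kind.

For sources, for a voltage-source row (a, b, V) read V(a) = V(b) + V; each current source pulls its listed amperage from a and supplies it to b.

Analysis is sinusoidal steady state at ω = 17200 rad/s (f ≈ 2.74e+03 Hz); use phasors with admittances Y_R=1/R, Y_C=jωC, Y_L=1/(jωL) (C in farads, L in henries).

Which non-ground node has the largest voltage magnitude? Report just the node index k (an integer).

6

Apply KCL at each of the 8 non-ground nodes and solve the resulting linear system.
Node n1: branches {R1, R4, L2} → V_1 = -0.1750+2.001j
Node n2: branches {R3, R6, I1} → V_2 = 0.09421+0.01099j
Node n3: branches {R4, C2} → V_3 = 0.07460+0.1665j
Node n4: branches {C1, R1, L1, R5, R7} → V_4 = -0.1630+2.004j
Node n5: branches {R2, R6, C2} → V_5 = 0.07097+0.1660j
Node n6: branches {L1, R5, L3, V1} → V_6 = 38.16+2.909j
Node n7: branches {C1, I1, V1} → V_7 = -0.04076+2.909j
Node n8: branches {R2, R3, C3, R7} → V_8 = 0.09197+0.01091j
Source currents: i(V1)=-1.295+0.1751j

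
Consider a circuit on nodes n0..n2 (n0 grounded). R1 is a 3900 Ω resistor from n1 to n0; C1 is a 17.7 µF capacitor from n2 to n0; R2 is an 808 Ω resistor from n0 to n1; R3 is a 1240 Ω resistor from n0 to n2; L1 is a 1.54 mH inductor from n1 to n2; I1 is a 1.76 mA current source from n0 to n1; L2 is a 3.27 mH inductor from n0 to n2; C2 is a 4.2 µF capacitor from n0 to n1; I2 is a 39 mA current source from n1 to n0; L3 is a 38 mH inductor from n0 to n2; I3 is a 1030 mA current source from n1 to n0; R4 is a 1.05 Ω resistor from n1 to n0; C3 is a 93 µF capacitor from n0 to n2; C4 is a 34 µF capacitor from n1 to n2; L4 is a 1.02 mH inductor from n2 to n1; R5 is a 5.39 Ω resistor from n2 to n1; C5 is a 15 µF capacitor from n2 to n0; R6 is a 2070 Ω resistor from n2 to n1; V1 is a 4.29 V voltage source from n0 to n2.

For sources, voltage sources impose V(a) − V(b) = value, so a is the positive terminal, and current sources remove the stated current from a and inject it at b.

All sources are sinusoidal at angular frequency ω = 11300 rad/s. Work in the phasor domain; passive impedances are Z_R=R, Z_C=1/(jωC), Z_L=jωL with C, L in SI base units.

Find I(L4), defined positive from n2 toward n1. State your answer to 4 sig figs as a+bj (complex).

0.04001+0.2201j A

Element admittances at ω=11300 rad/s:
  Y(R1) = 0.0002564+0.000j S between n1,n0
  Y(C1) = 0.000+0.2000j S between n2,n0
  Y(R2) = 0.001238+0.000j S between n0,n1
  Y(R3) = 0.0008065+0.000j S between n0,n2
  Y(L1) = 0.000-0.05746j S between n1,n2
  I1: injects 0.00176 A into n1 (from n0)
  Y(L2) = 0.000-0.02706j S between n0,n2
  Y(C2) = 0.000+0.04746j S between n0,n1
  I2: injects 0.039 A into n0 (from n1)
  Y(L3) = 0.000-0.002329j S between n0,n2
  I3: injects 1.03 A into n0 (from n1)
  Y(R4) = 0.9524+0.000j S between n1,n0
  Y(C3) = 0.000+1.051j S between n0,n2
  Y(C4) = 0.000+0.3842j S between n1,n2
  Y(L4) = 0.000-0.08676j S between n2,n1
  Y(R5) = 0.1855+0.000j S between n2,n1
  Y(C5) = 0.000+0.1695j S between n2,n0
  Y(R6) = 0.0004831+0.000j S between n2,n1
  V1: constraint V(n0)−V(n2) = 4.29
Assemble and solve the 3×3 MNA system:
  V(n1)=-1.753-0.4612j  V(n2)=-4.290+0.000j
  i(V1)=-0.5861-6.491j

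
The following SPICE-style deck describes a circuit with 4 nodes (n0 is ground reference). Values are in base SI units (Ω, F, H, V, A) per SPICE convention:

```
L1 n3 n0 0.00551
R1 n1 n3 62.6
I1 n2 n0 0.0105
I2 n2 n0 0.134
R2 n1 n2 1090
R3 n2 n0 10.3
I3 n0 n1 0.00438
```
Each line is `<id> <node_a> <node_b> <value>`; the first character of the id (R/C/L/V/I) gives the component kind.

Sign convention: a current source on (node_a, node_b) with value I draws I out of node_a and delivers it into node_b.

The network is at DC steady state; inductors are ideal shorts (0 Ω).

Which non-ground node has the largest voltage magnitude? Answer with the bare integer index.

MNA unknowns: 3 node voltages V₁..V_3 plus 1 source current (L1)
L1: row V3−V0=0, i_L1 at 3,0
R1: Y=0.01597 on G[1,3]
I1: z[2]−=0.0105, z[0]+=0.0105
I2: z[2]−=0.134, z[0]+=0.134
R2: Y=0.0009174 on G[1,2]
R3: Y=0.09709 on G[2,0]
I3: z[0]−=0.00438, z[1]+=0.00438
solve → V1=0.1793, V2=-1.473, V3=0.000
aux → i_L1=0.002864

2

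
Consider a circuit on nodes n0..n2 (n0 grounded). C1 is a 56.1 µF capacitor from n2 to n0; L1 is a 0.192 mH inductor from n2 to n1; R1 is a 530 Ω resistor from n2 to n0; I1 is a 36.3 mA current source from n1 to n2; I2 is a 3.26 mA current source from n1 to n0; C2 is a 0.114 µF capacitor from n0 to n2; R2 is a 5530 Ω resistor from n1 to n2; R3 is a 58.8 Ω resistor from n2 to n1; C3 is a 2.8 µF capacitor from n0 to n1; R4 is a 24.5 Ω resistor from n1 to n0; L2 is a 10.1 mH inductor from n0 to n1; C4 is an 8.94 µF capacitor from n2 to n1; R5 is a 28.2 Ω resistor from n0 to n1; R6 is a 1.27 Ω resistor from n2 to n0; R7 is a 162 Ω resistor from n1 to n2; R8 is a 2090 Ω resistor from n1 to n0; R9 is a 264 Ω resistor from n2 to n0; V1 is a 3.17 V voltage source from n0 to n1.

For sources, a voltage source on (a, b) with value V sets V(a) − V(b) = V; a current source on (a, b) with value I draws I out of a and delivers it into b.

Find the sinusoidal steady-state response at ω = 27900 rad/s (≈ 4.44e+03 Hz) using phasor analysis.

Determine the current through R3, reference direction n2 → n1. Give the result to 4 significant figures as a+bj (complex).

MNA unknowns: 2 node voltages V₁..V_2 plus 1 source current (V1)
C1: Y=0.000+1.565j on G[2,0]
L1: Y=0.000-0.1867j on G[2,1]
R1: Y=0.001887+0.000j on G[2,0]
I1: z[1]−=0.0363, z[2]+=0.0363
I2: z[1]−=0.00326, z[0]+=0.00326
C2: Y=0.000+0.003181j on G[0,2]
R2: Y=0.0001808+0.000j on G[1,2]
R3: Y=0.01701+0.000j on G[2,1]
C3: Y=0.000+0.07812j on G[0,1]
R4: Y=0.04082+0.000j on G[1,0]
L2: Y=0.000-0.003549j on G[0,1]
C4: Y=0.000+0.2494j on G[2,1]
R5: Y=0.03546+0.000j on G[0,1]
R6: Y=0.7874+0.000j on G[2,0]
R7: Y=0.006173+0.000j on G[1,2]
R8: Y=0.0004785+0.000j on G[1,0]
R9: Y=0.003788+0.000j on G[2,0]
V1: row V0−V1=3.17, i_V1 at 0,1
solve → V1=-3.170+0.000j, V2=-0.1068-0.03030j
aux → i_V1=-0.2772-0.4279j

0.05210-0.0005153j A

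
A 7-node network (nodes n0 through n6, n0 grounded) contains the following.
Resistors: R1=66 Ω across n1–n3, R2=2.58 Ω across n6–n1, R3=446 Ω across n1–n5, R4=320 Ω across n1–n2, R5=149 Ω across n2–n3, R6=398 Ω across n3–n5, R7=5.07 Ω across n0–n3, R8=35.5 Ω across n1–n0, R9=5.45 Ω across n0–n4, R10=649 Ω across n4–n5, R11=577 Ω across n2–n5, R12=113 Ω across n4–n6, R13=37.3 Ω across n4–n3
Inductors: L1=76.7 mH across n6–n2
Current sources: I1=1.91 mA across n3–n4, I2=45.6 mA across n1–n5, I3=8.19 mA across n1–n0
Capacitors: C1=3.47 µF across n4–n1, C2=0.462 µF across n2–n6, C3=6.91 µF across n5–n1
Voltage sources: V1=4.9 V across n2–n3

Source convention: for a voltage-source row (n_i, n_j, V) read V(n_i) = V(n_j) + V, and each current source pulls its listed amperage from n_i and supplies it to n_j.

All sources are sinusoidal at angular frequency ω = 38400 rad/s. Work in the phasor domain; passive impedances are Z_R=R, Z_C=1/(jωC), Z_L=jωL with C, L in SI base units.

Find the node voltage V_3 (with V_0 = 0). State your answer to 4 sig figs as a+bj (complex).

MNA unknowns: 6 node voltages V₁..V_6 plus 1 source current (V1)
R1: Y=0.01515+0.000j on G[1,3]
R2: Y=0.3876+0.000j on G[6,1]
R3: Y=0.002242+0.000j on G[1,5]
R4: Y=0.003125+0.000j on G[1,2]
R5: Y=0.006711+0.000j on G[2,3]
R6: Y=0.002513+0.000j on G[3,5]
L1: Y=0.000-0.0003395j on G[6,2]
R7: Y=0.1972+0.000j on G[0,3]
I1: z[3]−=0.00191, z[4]+=0.00191
C1: Y=0.000+0.1332j on G[4,1]
R8: Y=0.02817+0.000j on G[1,0]
I2: z[1]−=0.0456, z[5]+=0.0456
C2: Y=0.000+0.01774j on G[2,6]
R9: Y=0.1835+0.000j on G[0,4]
I3: z[1]−=0.00819, z[0]+=0.00819
R10: Y=0.001541+0.000j on G[4,5]
R11: Y=0.001733+0.000j on G[2,5]
C3: Y=0.000+0.2653j on G[5,1]
R12: Y=0.008850+0.000j on G[4,6]
R13: Y=0.02681+0.000j on G[4,3]
V1: row V2−V3=4.9, i_V1 at 2,3
solve → V1=0.4323+0.2503j, V2=4.787-0.2601j, V3=-0.1131-0.2601j, V4=0.01058+0.2411j, V5=0.4300+0.05752j, V6=0.4537+0.4403j
aux → i_V1=-0.06623-0.07326j

-0.1131-0.2601j V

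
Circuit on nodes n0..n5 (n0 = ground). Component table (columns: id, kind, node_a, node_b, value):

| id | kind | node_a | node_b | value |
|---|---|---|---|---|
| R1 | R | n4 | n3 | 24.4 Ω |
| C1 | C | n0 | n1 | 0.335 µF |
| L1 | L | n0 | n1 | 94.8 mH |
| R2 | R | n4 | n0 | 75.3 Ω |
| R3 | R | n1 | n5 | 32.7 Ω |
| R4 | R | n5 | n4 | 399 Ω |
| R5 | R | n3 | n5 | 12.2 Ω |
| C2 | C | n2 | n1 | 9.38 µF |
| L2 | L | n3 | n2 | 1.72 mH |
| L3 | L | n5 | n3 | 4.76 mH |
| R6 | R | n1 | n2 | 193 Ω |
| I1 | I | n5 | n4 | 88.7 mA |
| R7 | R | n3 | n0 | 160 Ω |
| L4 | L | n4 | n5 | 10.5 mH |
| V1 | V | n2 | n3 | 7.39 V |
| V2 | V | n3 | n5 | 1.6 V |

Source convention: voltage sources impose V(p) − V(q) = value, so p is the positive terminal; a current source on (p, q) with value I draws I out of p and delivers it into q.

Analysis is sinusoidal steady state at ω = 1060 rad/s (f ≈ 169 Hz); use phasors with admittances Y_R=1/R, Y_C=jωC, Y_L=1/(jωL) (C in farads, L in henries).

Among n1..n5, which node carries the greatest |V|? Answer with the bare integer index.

MNA unknowns: 5 node voltages V₁..V_5 plus 2 source currents (V1, V2)
R1: Y=0.04098+0.000j on G[4,3]
C1: Y=0.000+0.0003551j on G[0,1]
L1: Y=0.000-0.009951j on G[0,1]
R2: Y=0.01328+0.000j on G[4,0]
R3: Y=0.03058+0.000j on G[1,5]
R4: Y=0.002506+0.000j on G[5,4]
R5: Y=0.08197+0.000j on G[3,5]
C2: Y=0.000+0.009943j on G[2,1]
L2: Y=0.000-0.5485j on G[3,2]
L3: Y=0.000-0.1982j on G[5,3]
R6: Y=0.005181+0.000j on G[1,2]
I1: z[5]−=0.0887, z[4]+=0.0887
R7: Y=0.006250+0.000j on G[3,0]
L4: Y=0.000-0.08985j on G[4,5]
V1: row V2−V3=7.39, i_V1 at 2,3
V2: row V3−V5=1.6, i_V2 at 3,5
solve → V1=0.01644+1.079j, V2=7.420-0.9838j, V3=0.02997-0.9838j, V4=-0.7938+0.4749j, V5=-1.570-0.9838j
aux → i_V1=-0.05887+3.990j, i_V2=-0.2240+0.3201j

2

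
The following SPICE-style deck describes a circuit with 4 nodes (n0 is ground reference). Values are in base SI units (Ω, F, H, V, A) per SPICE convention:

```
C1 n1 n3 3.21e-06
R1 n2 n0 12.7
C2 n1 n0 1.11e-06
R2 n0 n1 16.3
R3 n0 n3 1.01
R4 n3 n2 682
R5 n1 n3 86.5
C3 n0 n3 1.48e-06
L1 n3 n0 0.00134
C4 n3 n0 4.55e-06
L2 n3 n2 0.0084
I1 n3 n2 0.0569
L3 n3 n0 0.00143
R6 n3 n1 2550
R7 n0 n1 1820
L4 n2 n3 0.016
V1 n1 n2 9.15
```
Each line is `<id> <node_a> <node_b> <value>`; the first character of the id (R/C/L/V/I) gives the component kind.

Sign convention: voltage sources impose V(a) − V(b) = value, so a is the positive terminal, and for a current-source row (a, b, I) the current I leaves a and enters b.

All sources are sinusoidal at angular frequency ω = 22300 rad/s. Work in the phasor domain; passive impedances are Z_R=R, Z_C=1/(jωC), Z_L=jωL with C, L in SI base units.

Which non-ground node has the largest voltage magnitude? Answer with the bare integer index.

Element admittances at ω=22300 rad/s:
  Y(C1) = 0.000+0.07158j S between n1,n3
  Y(R1) = 0.07874+0.000j S between n2,n0
  Y(C2) = 0.000+0.02475j S between n1,n0
  Y(R2) = 0.06135+0.000j S between n0,n1
  Y(R3) = 0.9901+0.000j S between n0,n3
  Y(R4) = 0.001466+0.000j S between n3,n2
  Y(R5) = 0.01156+0.000j S between n1,n3
  Y(C3) = 0.000+0.03300j S between n0,n3
  Y(L1) = 0.000-0.03346j S between n3,n0
  Y(C4) = 0.000+0.1015j S between n3,n0
  Y(L2) = 0.000-0.005338j S between n3,n2
  I1: injects 0.0569 A into n2 (from n3)
  Y(L3) = 0.000-0.03136j S between n3,n0
  Y(R6) = 0.0003922+0.000j S between n3,n1
  Y(R7) = 0.0005495+0.000j S between n0,n1
  Y(L4) = 0.000-0.002803j S between n2,n3
  V1: constraint V(n1)−V(n2) = 9.15
Assemble and solve the 4×4 MNA system:
  V(n1)=3.631-2.471j  V(n2)=-5.519-2.471j  V(n3)=0.1677+0.2485j
  i(V1)=-0.5220-0.1523j

2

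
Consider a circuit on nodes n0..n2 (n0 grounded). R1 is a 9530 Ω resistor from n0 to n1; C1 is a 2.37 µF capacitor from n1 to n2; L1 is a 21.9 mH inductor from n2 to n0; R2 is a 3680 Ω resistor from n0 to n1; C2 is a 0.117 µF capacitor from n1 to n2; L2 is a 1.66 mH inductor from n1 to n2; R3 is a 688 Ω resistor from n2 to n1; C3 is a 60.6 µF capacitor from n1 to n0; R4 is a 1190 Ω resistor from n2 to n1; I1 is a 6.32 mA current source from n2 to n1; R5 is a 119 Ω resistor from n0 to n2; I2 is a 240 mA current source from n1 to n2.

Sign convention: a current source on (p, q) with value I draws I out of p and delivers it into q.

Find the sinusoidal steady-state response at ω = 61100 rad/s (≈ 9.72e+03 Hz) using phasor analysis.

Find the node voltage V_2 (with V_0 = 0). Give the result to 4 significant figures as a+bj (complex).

MNA unknowns: 2 node voltages V₁..V_2
R1: Y=0.0001049+0.000j on G[0,1]
C1: Y=0.000+0.1448j on G[1,2]
L1: Y=0.000-0.0007473j on G[2,0]
R2: Y=0.0002717+0.000j on G[0,1]
C2: Y=0.000+0.007149j on G[1,2]
L2: Y=0.000-0.009859j on G[1,2]
R3: Y=0.001453+0.000j on G[2,1]
C3: Y=0.000+3.703j on G[1,0]
R4: Y=0.0008403+0.000j on G[2,1]
I1: z[2]−=0.00632, z[1]+=0.00632
R5: Y=0.008403+0.000j on G[0,2]
I2: z[1]−=0.24, z[2]+=0.24
solve → V1=0.003756-4.049e-05j, V2=0.1282-1.644j

0.1282-1.644j V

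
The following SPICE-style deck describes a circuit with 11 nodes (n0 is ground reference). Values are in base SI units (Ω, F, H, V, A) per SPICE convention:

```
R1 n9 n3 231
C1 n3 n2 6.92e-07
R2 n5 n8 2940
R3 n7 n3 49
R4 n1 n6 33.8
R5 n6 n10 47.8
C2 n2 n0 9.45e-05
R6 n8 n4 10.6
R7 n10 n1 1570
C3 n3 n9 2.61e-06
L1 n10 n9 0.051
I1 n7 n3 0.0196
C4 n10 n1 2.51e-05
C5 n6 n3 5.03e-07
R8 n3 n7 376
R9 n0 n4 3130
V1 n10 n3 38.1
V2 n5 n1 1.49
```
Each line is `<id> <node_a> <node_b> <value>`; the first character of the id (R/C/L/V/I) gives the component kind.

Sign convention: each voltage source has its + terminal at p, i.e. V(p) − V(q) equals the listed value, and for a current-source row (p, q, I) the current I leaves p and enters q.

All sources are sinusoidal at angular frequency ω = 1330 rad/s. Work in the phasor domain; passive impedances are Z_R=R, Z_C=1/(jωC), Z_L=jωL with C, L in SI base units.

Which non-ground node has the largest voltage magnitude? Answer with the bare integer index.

9

Apply KCL at each of the 10 non-ground nodes and solve the resulting linear system.
Node n1: branches {R4, R7, C4, V2} → V_1 = 36.39+6.825j
Node n2: branches {C1, C2} → V_2 = -0.008931+0.04957j
Node n3: branches {R1, C1, R3, C3, I1, C5, R8, V1} → V_3 = -1.229+6.818j
Node n4: branches {R6, R9} → V_4 = 19.50+3.513j
Node n5: branches {R2, V2} → V_5 = 37.88+6.825j
Node n6: branches {R4, R5, C5} → V_6 = 36.58+6.322j
Node n7: branches {R3, I1, R8} → V_7 = -2.078+6.818j
Node n8: branches {R2, R6} → V_8 = 19.57+3.525j
Node n9: branches {R1, C3, L1} → V_9 = 42.20-9.861j
Node n10: branches {R5, R7, L1, C4, V1} → V_10 = 36.87+6.818j
Source currents: i(V1)=-0.2525-0.1050j, i(V2)=-0.006230-0.001123j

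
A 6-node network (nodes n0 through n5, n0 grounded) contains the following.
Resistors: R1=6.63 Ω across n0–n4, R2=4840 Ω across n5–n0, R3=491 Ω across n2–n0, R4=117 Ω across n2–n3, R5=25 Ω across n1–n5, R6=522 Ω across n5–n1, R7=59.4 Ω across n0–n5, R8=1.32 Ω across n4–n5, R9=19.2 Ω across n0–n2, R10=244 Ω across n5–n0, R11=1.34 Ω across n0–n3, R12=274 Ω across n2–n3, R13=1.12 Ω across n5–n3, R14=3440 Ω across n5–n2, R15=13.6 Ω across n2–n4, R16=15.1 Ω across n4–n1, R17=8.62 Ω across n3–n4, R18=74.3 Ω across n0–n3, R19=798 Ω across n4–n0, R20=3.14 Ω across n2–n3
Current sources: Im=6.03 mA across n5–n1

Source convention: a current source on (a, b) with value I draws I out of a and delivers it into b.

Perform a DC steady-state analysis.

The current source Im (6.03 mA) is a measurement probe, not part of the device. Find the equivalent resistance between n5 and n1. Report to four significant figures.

R_eq = 9.618 Ω

Apply KCL at each of the 5 non-ground nodes and solve the resulting linear system.
Node n1: branches {R5, R6, R16, Im} → V_1 = 0.05666
Node n2: branches {R3, R4, R9, R12, R14, R15, R20} → V_2 = 5.985e-05
Node n3: branches {R4, R11, R12, R13, R17, R18, R20} → V_3 = -0.0004302
Node n4: branches {R1, R8, R15, R16, R17, R19} → V_4 = 0.002313
Node n5: branches {R2, R5, R6, R7, R8, R10, R13, R14, Im} → V_5 = -0.001334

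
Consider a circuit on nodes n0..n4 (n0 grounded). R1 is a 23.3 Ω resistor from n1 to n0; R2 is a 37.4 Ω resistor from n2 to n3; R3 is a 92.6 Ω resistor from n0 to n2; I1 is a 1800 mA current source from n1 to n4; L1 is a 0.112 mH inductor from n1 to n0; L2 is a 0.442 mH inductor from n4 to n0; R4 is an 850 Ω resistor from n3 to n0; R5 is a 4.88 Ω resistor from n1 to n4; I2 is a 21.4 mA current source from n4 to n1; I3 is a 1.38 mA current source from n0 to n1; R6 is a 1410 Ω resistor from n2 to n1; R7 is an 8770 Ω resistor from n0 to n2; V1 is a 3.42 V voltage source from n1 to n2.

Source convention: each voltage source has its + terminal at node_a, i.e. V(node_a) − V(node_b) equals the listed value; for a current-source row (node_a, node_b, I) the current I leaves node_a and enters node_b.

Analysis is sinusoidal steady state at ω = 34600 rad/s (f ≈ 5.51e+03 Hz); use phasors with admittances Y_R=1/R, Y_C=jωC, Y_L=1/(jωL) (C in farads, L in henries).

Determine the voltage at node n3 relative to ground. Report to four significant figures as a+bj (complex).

-4.832-0.005396j V

MNA unknowns: 4 node voltages V₁..V_4 plus 1 source current (V1)
R1: Y=0.04292+0.000j on G[1,0]
R2: Y=0.02674+0.000j on G[2,3]
R3: Y=0.01080+0.000j on G[0,2]
I1: z[1]−=1.8, z[4]+=1.8
L1: Y=0.000-0.2581j on G[1,0]
L2: Y=0.000-0.06539j on G[4,0]
R4: Y=0.001176+0.000j on G[3,0]
R5: Y=0.2049+0.000j on G[1,4]
I2: z[4]−=0.0214, z[1]+=0.0214
I3: z[0]−=0.00138, z[1]+=0.00138
R6: Y=0.0007092+0.000j on G[2,1]
R7: Y=0.0001140+0.000j on G[0,2]
V1: row V1−V2=3.42, i_V1 at 1,2
solve → V1=-1.624-0.005633j, V2=-5.044-0.005633j, V3=-4.832-0.005396j, V4=6.405+2.038j
aux → i_V1=-0.06316-6.782e-05j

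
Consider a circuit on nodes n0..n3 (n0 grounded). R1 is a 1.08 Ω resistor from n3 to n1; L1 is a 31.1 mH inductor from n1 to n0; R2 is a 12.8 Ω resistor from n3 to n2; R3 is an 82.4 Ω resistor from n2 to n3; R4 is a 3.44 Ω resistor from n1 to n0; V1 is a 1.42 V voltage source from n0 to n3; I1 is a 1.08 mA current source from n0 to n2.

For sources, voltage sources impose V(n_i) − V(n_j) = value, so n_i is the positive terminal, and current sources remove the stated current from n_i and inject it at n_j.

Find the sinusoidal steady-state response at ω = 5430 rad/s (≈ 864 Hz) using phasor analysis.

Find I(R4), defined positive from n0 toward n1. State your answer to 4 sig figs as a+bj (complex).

Element admittances at ω=5430 rad/s:
  Y(R1) = 0.9259+0.000j S between n3,n1
  Y(L1) = 0.000-0.005922j S between n1,n0
  Y(R2) = 0.07812+0.000j S between n3,n2
  Y(R3) = 0.01214+0.000j S between n2,n3
  Y(R4) = 0.2907+0.000j S between n1,n0
  V1: constraint V(n0)−V(n3) = 1.42
  I1: injects 0.00108 A into n2 (from n0)
Assemble and solve the 4×4 MNA system:
  V(n1)=-1.081-0.005260j  V(n2)=-1.408+0.000j  V(n3)=-1.420+0.000j
  i(V1)=-0.3153+0.004870j

0.3142+0.001529j A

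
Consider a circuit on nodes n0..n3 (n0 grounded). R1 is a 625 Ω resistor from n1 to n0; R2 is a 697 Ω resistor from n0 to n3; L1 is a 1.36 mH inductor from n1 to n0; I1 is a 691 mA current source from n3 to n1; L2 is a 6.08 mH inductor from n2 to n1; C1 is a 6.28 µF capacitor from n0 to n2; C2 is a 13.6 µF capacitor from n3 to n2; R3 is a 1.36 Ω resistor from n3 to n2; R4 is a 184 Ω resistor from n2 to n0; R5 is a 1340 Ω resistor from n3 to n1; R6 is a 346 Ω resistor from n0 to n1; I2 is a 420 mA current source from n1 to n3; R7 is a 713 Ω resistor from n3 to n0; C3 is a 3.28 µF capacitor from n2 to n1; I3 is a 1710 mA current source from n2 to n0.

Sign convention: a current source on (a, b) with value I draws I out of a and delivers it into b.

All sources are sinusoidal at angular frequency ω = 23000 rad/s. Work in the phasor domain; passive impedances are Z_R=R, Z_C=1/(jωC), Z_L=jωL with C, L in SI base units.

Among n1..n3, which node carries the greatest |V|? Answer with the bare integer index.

MNA unknowns: 3 node voltages V₁..V_3
R1: Y=0.001600+0.000j on G[1,0]
R2: Y=0.001435+0.000j on G[0,3]
L1: Y=0.000-0.03197j on G[1,0]
I1: z[3]−=0.691, z[1]+=0.691
L2: Y=0.000-0.007151j on G[2,1]
C1: Y=0.000+0.1444j on G[0,2]
C2: Y=0.000+0.3128j on G[3,2]
R3: Y=0.7353+0.000j on G[3,2]
R4: Y=0.005435+0.000j on G[2,0]
R5: Y=0.0007463+0.000j on G[3,1]
R6: Y=0.002890+0.000j on G[0,1]
I2: z[1]−=0.42, z[3]+=0.42
R7: Y=0.001403+0.000j on G[3,0]
C3: Y=0.000+0.07544j on G[2,1]
I3: z[2]−=1.71, z[0]+=1.71
solve → V1=-9.813+21.37j, V2=-3.757+16.04j, V3=-4.081+16.12j

1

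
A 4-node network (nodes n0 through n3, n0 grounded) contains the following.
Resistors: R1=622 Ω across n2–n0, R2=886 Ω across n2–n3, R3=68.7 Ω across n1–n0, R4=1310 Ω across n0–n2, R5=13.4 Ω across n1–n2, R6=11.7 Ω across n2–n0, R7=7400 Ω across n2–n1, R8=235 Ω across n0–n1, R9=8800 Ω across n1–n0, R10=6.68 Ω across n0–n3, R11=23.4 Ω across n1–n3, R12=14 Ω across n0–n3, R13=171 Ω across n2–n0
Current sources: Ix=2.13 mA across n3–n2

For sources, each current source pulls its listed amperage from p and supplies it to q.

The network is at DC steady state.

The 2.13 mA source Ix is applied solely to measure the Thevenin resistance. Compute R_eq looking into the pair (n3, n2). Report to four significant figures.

Element admittances at DC:
  Y(R1) = 0.001608 S between n2,n0
  Y(R2) = 0.001129 S between n2,n3
  Y(R3) = 0.01456 S between n1,n0
  Y(R4) = 0.0007634 S between n0,n2
  Y(R5) = 0.07463 S between n1,n2
  Y(R6) = 0.08547 S between n2,n0
  Y(R7) = 0.0001351 S between n2,n1
  Y(R8) = 0.004255 S between n0,n1
  Y(R9) = 0.0001136 S between n1,n0
  Y(R10) = 0.1497 S between n0,n3
  Y(R11) = 0.04274 S between n1,n3
  Y(R12) = 0.07143 S between n0,n3
  Y(R13) = 0.005848 S between n2,n0
  Ix: injects 0.00213 A into n2 (from n3)
Assemble and solve the 3×3 MNA system:
  V(n1)=0.006160  V(n2)=0.01523  V(n3)=-0.006980

R_eq = 10.43 Ω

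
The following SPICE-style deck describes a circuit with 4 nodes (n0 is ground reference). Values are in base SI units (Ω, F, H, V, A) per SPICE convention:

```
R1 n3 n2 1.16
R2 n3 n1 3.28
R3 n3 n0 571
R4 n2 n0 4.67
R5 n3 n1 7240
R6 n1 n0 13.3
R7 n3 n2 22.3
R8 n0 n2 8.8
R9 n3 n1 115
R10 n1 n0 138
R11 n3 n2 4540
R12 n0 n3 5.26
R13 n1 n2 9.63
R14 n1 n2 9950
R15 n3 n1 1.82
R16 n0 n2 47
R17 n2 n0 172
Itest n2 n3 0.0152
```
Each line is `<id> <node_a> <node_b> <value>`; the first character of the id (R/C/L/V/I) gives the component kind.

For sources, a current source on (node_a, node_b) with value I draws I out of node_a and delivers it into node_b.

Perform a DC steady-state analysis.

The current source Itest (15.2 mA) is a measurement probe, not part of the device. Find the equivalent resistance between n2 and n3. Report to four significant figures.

MNA unknowns: 3 node voltages V₁..V_3
R1: Y=0.8621 on G[3,2]
R2: Y=0.3049 on G[3,1]
R3: Y=0.001751 on G[3,0]
R4: Y=0.2141 on G[2,0]
R5: Y=0.0001381 on G[3,1]
R6: Y=0.07519 on G[1,0]
R7: Y=0.04484 on G[3,2]
R8: Y=0.1136 on G[0,2]
R9: Y=0.008696 on G[3,1]
R10: Y=0.007246 on G[1,0]
R11: Y=0.0002203 on G[3,2]
R12: Y=0.1901 on G[0,3]
R13: Y=0.1038 on G[1,2]
R14: Y=0.0001005 on G[1,2]
R15: Y=0.5495 on G[3,1]
R16: Y=0.02128 on G[0,2]
R17: Y=0.005814 on G[2,0]
Itest: z[2]−=0.0152, z[3]+=0.0152
solve → V1=0.005822, V2=-0.005541, V3=0.007746

R_eq = 0.8741 Ω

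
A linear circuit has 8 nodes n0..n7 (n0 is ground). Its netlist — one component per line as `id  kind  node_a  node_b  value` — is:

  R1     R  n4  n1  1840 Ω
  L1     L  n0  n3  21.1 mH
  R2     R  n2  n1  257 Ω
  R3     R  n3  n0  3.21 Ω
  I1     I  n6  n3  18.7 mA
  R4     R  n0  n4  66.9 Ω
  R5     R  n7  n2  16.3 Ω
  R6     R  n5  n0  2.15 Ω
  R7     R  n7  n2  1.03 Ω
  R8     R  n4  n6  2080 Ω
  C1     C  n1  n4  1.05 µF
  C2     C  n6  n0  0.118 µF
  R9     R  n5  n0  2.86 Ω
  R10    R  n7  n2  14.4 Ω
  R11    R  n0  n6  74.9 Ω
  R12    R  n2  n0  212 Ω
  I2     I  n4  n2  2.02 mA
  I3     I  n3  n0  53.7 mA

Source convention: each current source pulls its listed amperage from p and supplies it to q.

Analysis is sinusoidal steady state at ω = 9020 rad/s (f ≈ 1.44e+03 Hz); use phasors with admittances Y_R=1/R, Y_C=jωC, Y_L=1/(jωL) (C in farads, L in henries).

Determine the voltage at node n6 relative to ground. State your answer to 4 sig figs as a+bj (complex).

Apply KCL at each of the 7 non-ground nodes and solve the resulting linear system.
Node n1: branches {R1, R2, C1} → V_1 = -0.07543-0.09536j
Node n2: branches {R2, R5, R7, R10, R12, I2} → V_2 = 0.2006-0.04311j
Node n3: branches {L1, R3, I1, I3} → V_3 = -0.1123-0.001894j
Node n4: branches {R1, R4, R8, C1, I2} → V_4 = -0.1033+0.01643j
Node n5: branches {R6, R9} → V_5 = 0.000+0.000j
Node n6: branches {I1, R8, C2, R11} → V_6 = -1.348+0.1043j
Node n7: branches {R5, R7, R10} → V_7 = 0.2006-0.04311j

-1.348+0.1043j V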